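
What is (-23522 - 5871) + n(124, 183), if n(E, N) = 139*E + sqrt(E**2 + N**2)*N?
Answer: -12157 + 183*sqrt(48865) ≈ 28296.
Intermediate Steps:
n(E, N) = 139*E + N*sqrt(E**2 + N**2)
(-23522 - 5871) + n(124, 183) = (-23522 - 5871) + (139*124 + 183*sqrt(124**2 + 183**2)) = -29393 + (17236 + 183*sqrt(15376 + 33489)) = -29393 + (17236 + 183*sqrt(48865)) = -12157 + 183*sqrt(48865)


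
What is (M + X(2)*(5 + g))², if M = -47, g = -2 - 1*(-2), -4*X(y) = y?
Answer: 9801/4 ≈ 2450.3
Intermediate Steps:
X(y) = -y/4
g = 0 (g = -2 + 2 = 0)
(M + X(2)*(5 + g))² = (-47 + (-¼*2)*(5 + 0))² = (-47 - ½*5)² = (-47 - 5/2)² = (-99/2)² = 9801/4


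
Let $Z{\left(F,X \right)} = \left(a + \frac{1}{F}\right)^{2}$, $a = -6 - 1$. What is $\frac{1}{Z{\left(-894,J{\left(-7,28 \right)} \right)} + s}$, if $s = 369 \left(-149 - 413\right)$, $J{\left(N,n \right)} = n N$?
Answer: $- \frac{799236}{165704788127} \approx -4.8233 \cdot 10^{-6}$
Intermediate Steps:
$a = -7$ ($a = -6 - 1 = -7$)
$J{\left(N,n \right)} = N n$
$Z{\left(F,X \right)} = \left(-7 + \frac{1}{F}\right)^{2}$
$s = -207378$ ($s = 369 \left(-562\right) = -207378$)
$\frac{1}{Z{\left(-894,J{\left(-7,28 \right)} \right)} + s} = \frac{1}{\frac{\left(1 - -6258\right)^{2}}{799236} - 207378} = \frac{1}{\frac{\left(1 + 6258\right)^{2}}{799236} - 207378} = \frac{1}{\frac{6259^{2}}{799236} - 207378} = \frac{1}{\frac{1}{799236} \cdot 39175081 - 207378} = \frac{1}{\frac{39175081}{799236} - 207378} = \frac{1}{- \frac{165704788127}{799236}} = - \frac{799236}{165704788127}$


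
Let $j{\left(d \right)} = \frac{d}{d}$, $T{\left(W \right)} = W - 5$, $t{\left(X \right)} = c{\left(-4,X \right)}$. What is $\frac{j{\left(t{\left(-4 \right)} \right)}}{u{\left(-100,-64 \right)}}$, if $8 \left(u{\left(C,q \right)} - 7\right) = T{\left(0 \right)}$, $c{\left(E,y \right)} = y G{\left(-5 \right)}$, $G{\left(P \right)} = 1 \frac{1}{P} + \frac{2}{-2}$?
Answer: $\frac{8}{51} \approx 0.15686$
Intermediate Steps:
$G{\left(P \right)} = -1 + \frac{1}{P}$ ($G{\left(P \right)} = \frac{1}{P} + 2 \left(- \frac{1}{2}\right) = \frac{1}{P} - 1 = -1 + \frac{1}{P}$)
$c{\left(E,y \right)} = - \frac{6 y}{5}$ ($c{\left(E,y \right)} = y \frac{1 - -5}{-5} = y \left(- \frac{1 + 5}{5}\right) = y \left(\left(- \frac{1}{5}\right) 6\right) = y \left(- \frac{6}{5}\right) = - \frac{6 y}{5}$)
$t{\left(X \right)} = - \frac{6 X}{5}$
$T{\left(W \right)} = -5 + W$
$j{\left(d \right)} = 1$
$u{\left(C,q \right)} = \frac{51}{8}$ ($u{\left(C,q \right)} = 7 + \frac{-5 + 0}{8} = 7 + \frac{1}{8} \left(-5\right) = 7 - \frac{5}{8} = \frac{51}{8}$)
$\frac{j{\left(t{\left(-4 \right)} \right)}}{u{\left(-100,-64 \right)}} = 1 \frac{1}{\frac{51}{8}} = 1 \cdot \frac{8}{51} = \frac{8}{51}$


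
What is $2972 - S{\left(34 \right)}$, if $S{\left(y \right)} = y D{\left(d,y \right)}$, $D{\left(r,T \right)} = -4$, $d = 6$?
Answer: $3108$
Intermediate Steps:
$S{\left(y \right)} = - 4 y$ ($S{\left(y \right)} = y \left(-4\right) = - 4 y$)
$2972 - S{\left(34 \right)} = 2972 - \left(-4\right) 34 = 2972 - -136 = 2972 + 136 = 3108$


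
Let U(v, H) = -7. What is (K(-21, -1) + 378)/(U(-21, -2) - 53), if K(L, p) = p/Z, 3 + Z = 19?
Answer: -6047/960 ≈ -6.2990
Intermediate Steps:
Z = 16 (Z = -3 + 19 = 16)
K(L, p) = p/16
(K(-21, -1) + 378)/(U(-21, -2) - 53) = ((1/16)*(-1) + 378)/(-7 - 53) = (-1/16 + 378)/(-60) = (6047/16)*(-1/60) = -6047/960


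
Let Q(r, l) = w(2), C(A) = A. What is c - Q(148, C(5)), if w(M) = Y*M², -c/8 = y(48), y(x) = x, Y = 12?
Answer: -432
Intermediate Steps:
c = -384 (c = -8*48 = -384)
w(M) = 12*M²
Q(r, l) = 48 (Q(r, l) = 12*2² = 12*4 = 48)
c - Q(148, C(5)) = -384 - 1*48 = -384 - 48 = -432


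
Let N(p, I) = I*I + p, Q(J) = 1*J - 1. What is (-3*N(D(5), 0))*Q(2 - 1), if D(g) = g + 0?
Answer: 0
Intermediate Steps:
Q(J) = -1 + J (Q(J) = J - 1 = -1 + J)
D(g) = g
N(p, I) = p + I**2 (N(p, I) = I**2 + p = p + I**2)
(-3*N(D(5), 0))*Q(2 - 1) = (-3*(5 + 0**2))*(-1 + (2 - 1)) = (-3*(5 + 0))*(-1 + 1) = -3*5*0 = -15*0 = 0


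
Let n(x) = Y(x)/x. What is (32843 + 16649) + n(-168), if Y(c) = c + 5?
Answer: 8314819/168 ≈ 49493.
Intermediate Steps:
Y(c) = 5 + c
n(x) = (5 + x)/x
(32843 + 16649) + n(-168) = (32843 + 16649) + (5 - 168)/(-168) = 49492 - 1/168*(-163) = 49492 + 163/168 = 8314819/168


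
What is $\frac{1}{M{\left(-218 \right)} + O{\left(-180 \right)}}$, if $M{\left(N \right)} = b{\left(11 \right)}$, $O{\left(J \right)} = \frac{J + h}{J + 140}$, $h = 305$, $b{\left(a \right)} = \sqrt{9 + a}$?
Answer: $\frac{40}{131} + \frac{128 \sqrt{5}}{655} \approx 0.74232$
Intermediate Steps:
$O{\left(J \right)} = \frac{305 + J}{140 + J}$ ($O{\left(J \right)} = \frac{J + 305}{J + 140} = \frac{305 + J}{140 + J}$)
$M{\left(N \right)} = 2 \sqrt{5}$ ($M{\left(N \right)} = \sqrt{9 + 11} = \sqrt{20} = 2 \sqrt{5}$)
$\frac{1}{M{\left(-218 \right)} + O{\left(-180 \right)}} = \frac{1}{2 \sqrt{5} + \frac{305 - 180}{140 - 180}} = \frac{1}{2 \sqrt{5} + \frac{1}{-40} \cdot 125} = \frac{1}{2 \sqrt{5} - \frac{25}{8}} = \frac{1}{- \frac{25}{8} + 2 \sqrt{5}}$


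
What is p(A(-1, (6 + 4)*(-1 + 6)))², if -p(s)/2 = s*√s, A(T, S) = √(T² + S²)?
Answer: 10004*√2501 ≈ 5.0030e+5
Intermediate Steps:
A(T, S) = √(S² + T²)
p(s) = -2*s^(3/2) (p(s) = -2*s*√s = -2*s^(3/2))
p(A(-1, (6 + 4)*(-1 + 6)))² = (-2*(((6 + 4)*(-1 + 6))² + (-1)²)^(¾))² = (-2*((10*5)² + 1)^(¾))² = (-2*(50² + 1)^(¾))² = (-2*(2500 + 1)^(¾))² = (-2*2501^(¾))² = 10004*√2501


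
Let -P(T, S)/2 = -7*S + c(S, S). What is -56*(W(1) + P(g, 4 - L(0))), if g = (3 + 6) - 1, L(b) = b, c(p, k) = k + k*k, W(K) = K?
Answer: -952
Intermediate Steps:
c(p, k) = k + k²
g = 8 (g = 9 - 1 = 8)
P(T, S) = 14*S - 2*S*(1 + S) (P(T, S) = -2*(-7*S + S*(1 + S)) = 14*S - 2*S*(1 + S))
-56*(W(1) + P(g, 4 - L(0))) = -56*(1 + 2*(4 - 1*0)*(6 - (4 - 1*0))) = -56*(1 + 2*(4 + 0)*(6 - (4 + 0))) = -56*(1 + 2*4*(6 - 1*4)) = -56*(1 + 2*4*(6 - 4)) = -56*(1 + 2*4*2) = -56*(1 + 16) = -56*17 = -952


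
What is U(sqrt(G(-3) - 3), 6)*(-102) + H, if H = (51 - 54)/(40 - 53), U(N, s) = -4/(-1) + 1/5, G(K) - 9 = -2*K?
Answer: -27831/65 ≈ -428.17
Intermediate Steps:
G(K) = 9 - 2*K
U(N, s) = 21/5 (U(N, s) = -4*(-1) + 1*(1/5) = 4 + 1/5 = 21/5)
H = 3/13 (H = -3/(-13) = -3*(-1/13) = 3/13 ≈ 0.23077)
U(sqrt(G(-3) - 3), 6)*(-102) + H = (21/5)*(-102) + 3/13 = -2142/5 + 3/13 = -27831/65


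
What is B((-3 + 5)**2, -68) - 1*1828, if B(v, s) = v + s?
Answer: -1892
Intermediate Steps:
B(v, s) = s + v
B((-3 + 5)**2, -68) - 1*1828 = (-68 + (-3 + 5)**2) - 1*1828 = (-68 + 2**2) - 1828 = (-68 + 4) - 1828 = -64 - 1828 = -1892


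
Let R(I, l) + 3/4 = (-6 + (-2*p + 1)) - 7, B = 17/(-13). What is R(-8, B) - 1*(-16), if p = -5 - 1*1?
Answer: 61/4 ≈ 15.250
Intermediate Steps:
p = -6 (p = -5 - 1 = -6)
B = -17/13 (B = 17*(-1/13) = -17/13 ≈ -1.3077)
R(I, l) = -¾ (R(I, l) = -¾ + ((-6 + (-2*(-6) + 1)) - 7) = -¾ + ((-6 + (12 + 1)) - 7) = -¾ + ((-6 + 13) - 7) = -¾ + (7 - 7) = -¾ + 0 = -¾)
R(-8, B) - 1*(-16) = -¾ - 1*(-16) = -¾ + 16 = 61/4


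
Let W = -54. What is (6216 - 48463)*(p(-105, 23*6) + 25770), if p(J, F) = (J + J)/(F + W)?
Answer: -2177199145/2 ≈ -1.0886e+9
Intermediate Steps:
p(J, F) = 2*J/(-54 + F) (p(J, F) = (J + J)/(F - 54) = (2*J)/(-54 + F) = 2*J/(-54 + F))
(6216 - 48463)*(p(-105, 23*6) + 25770) = (6216 - 48463)*(2*(-105)/(-54 + 23*6) + 25770) = -42247*(2*(-105)/(-54 + 138) + 25770) = -42247*(2*(-105)/84 + 25770) = -42247*(2*(-105)*(1/84) + 25770) = -42247*(-5/2 + 25770) = -42247*51535/2 = -2177199145/2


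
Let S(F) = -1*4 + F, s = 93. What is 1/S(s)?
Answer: 1/89 ≈ 0.011236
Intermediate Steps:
S(F) = -4 + F
1/S(s) = 1/(-4 + 93) = 1/89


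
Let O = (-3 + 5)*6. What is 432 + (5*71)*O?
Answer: 4692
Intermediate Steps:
O = 12 (O = 2*6 = 12)
432 + (5*71)*O = 432 + (5*71)*12 = 432 + 355*12 = 432 + 4260 = 4692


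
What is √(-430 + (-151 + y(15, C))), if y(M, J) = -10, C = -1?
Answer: I*√591 ≈ 24.31*I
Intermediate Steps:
√(-430 + (-151 + y(15, C))) = √(-430 + (-151 - 10)) = √(-430 - 161) = √(-591) = I*√591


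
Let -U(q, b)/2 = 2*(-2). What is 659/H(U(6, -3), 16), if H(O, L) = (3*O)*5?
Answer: 659/120 ≈ 5.4917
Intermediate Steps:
U(q, b) = 8 (U(q, b) = -4*(-2) = -2*(-4) = 8)
H(O, L) = 15*O
659/H(U(6, -3), 16) = 659/((15*8)) = 659/120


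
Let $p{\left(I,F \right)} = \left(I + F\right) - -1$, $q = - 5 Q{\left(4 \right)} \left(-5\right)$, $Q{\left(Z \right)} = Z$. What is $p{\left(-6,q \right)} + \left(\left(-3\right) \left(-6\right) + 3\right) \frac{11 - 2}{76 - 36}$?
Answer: $\frac{3989}{40} \approx 99.725$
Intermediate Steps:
$q = 100$ ($q = \left(-5\right) 4 \left(-5\right) = \left(-20\right) \left(-5\right) = 100$)
$p{\left(I,F \right)} = 1 + F + I$ ($p{\left(I,F \right)} = \left(F + I\right) + 1 = 1 + F + I$)
$p{\left(-6,q \right)} + \left(\left(-3\right) \left(-6\right) + 3\right) \frac{11 - 2}{76 - 36} = \left(1 + 100 - 6\right) + \left(\left(-3\right) \left(-6\right) + 3\right) \frac{11 - 2}{76 - 36} = 95 + \left(18 + 3\right) \frac{9}{40} = 95 + 21 \cdot 9 \cdot \frac{1}{40} = 95 + 21 \cdot \frac{9}{40} = 95 + \frac{189}{40} = \frac{3989}{40}$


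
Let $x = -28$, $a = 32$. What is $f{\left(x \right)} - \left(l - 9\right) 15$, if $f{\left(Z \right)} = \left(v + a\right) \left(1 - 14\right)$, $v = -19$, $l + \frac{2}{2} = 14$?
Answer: $-229$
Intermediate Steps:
$l = 13$ ($l = -1 + 14 = 13$)
$f{\left(Z \right)} = -169$ ($f{\left(Z \right)} = \left(-19 + 32\right) \left(1 - 14\right) = 13 \left(-13\right) = -169$)
$f{\left(x \right)} - \left(l - 9\right) 15 = -169 - \left(13 - 9\right) 15 = -169 - 4 \cdot 15 = -169 - 60 = -229$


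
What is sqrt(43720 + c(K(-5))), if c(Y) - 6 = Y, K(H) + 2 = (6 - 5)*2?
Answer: sqrt(43726) ≈ 209.11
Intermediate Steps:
K(H) = 0 (K(H) = -2 + (6 - 5)*2 = -2 + 1*2 = -2 + 2 = 0)
c(Y) = 6 + Y
sqrt(43720 + c(K(-5))) = sqrt(43720 + (6 + 0)) = sqrt(43720 + 6) = sqrt(43726)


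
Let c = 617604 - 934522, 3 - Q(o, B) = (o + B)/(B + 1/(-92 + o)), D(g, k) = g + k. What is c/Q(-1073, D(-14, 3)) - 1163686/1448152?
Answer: 105007497691549/31663119404 ≈ 3316.4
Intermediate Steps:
Q(o, B) = 3 - (B + o)/(B + 1/(-92 + o)) (Q(o, B) = 3 - (o + B)/(B + 1/(-92 + o)) = 3 - (B + o)/(B + 1/(-92 + o)))
c = -316918
c/Q(-1073, D(-14, 3)) - 1163686/1448152 = -316918*(1 - 92*(-14 + 3) + (-14 + 3)*(-1073))/(3 - 1*(-1073)² - 184*(-14 + 3) + 92*(-1073) + 2*(-14 + 3)*(-1073)) - 1163686/1448152 = -316918*(1 - 92*(-11) - 11*(-1073))/(3 - 1*1151329 - 184*(-11) - 98716 + 2*(-11)*(-1073)) - 1163686*1/1448152 = -316918*(1 + 1012 + 11803)/(3 - 1151329 + 2024 - 98716 + 23606) - 581843/724076 = -316918/(-1224412/12816) - 581843/724076 = -316918/((1/12816)*(-1224412)) - 581843/724076 = -316918/(-306103/3204) - 581843/724076 = -316918*(-3204/306103) - 581843/724076 = 145057896/43729 - 581843/724076 = 105007497691549/31663119404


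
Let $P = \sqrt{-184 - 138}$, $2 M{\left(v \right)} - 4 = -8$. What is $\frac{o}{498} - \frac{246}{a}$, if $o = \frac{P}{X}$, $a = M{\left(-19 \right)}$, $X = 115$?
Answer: $123 + \frac{i \sqrt{322}}{57270} \approx 123.0 + 0.00031333 i$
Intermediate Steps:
$M{\left(v \right)} = -2$ ($M{\left(v \right)} = 2 + \frac{1}{2} \left(-8\right) = 2 - 4 = -2$)
$P = i \sqrt{322}$ ($P = \sqrt{-322} = i \sqrt{322} \approx 17.944 i$)
$a = -2$
$o = \frac{i \sqrt{322}}{115} \approx 0.15604 i$
$\frac{o}{498} - \frac{246}{a} = \frac{\frac{1}{115} i \sqrt{322}}{498} - \frac{246}{-2} = \frac{i \sqrt{322}}{115} \cdot \frac{1}{498} - -123 = \frac{i \sqrt{322}}{57270} + 123 = 123 + \frac{i \sqrt{322}}{57270}$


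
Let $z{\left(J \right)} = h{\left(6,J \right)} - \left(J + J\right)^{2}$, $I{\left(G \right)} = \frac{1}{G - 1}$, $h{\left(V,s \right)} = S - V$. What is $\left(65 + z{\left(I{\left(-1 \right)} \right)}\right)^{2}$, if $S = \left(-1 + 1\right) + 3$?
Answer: $3721$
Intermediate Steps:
$S = 3$ ($S = 0 + 3 = 3$)
$h{\left(V,s \right)} = 3 - V$
$I{\left(G \right)} = \frac{1}{-1 + G}$
$z{\left(J \right)} = -3 - 4 J^{2}$ ($z{\left(J \right)} = \left(3 - 6\right) - \left(J + J\right)^{2} = \left(3 - 6\right) - \left(2 J\right)^{2} = -3 - 4 J^{2}$)
$\left(65 + z{\left(I{\left(-1 \right)} \right)}\right)^{2} = \left(65 - \left(3 + 4 \left(\frac{1}{-1 - 1}\right)^{2}\right)\right)^{2} = \left(65 - \left(3 + 4 \left(\frac{1}{-2}\right)^{2}\right)\right)^{2} = \left(65 - \left(3 + 4 \left(- \frac{1}{2}\right)^{2}\right)\right)^{2} = \left(65 - 4\right)^{2} = 61^{2} = 3721$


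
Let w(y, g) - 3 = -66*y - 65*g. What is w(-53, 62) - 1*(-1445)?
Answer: 916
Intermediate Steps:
w(y, g) = 3 - 66*y - 65*g (w(y, g) = 3 + (-66*y - 65*g) = 3 - 66*y - 65*g)
w(-53, 62) - 1*(-1445) = (3 - 66*(-53) - 65*62) - 1*(-1445) = (3 + 3498 - 4030) + 1445 = -529 + 1445 = 916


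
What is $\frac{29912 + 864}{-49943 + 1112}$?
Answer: $- \frac{30776}{48831} \approx -0.63026$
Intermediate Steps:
$\frac{29912 + 864}{-49943 + 1112} = \frac{30776}{-48831} = 30776 \left(- \frac{1}{48831}\right) = - \frac{30776}{48831}$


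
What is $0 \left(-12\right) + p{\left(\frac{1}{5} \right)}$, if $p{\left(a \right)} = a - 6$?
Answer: $- \frac{29}{5} \approx -5.8$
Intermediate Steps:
$p{\left(a \right)} = -6 + a$ ($p{\left(a \right)} = a - 6 = -6 + a$)
$0 \left(-12\right) + p{\left(\frac{1}{5} \right)} = 0 \left(-12\right) - \left(6 - \frac{1}{5}\right) = 0 + \left(-6 + \frac{1}{5}\right) = 0 - \frac{29}{5} = - \frac{29}{5}$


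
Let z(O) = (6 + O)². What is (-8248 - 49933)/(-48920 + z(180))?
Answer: 58181/14324 ≈ 4.0618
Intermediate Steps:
(-8248 - 49933)/(-48920 + z(180)) = (-8248 - 49933)/(-48920 + (6 + 180)²) = -58181/(-48920 + 186²) = -58181/(-48920 + 34596) = -58181/(-14324) = -58181*(-1/14324) = 58181/14324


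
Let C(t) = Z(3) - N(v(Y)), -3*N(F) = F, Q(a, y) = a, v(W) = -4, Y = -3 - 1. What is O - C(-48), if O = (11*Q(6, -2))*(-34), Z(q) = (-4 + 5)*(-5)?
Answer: -6713/3 ≈ -2237.7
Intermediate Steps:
Y = -4
N(F) = -F/3
Z(q) = -5 (Z(q) = 1*(-5) = -5)
C(t) = -19/3 (C(t) = -5 - (-1)*(-4)/3 = -5 - 1*4/3 = -5 - 4/3 = -19/3)
O = -2244 (O = (11*6)*(-34) = 66*(-34) = -2244)
O - C(-48) = -2244 - 1*(-19/3) = -2244 + 19/3 = -6713/3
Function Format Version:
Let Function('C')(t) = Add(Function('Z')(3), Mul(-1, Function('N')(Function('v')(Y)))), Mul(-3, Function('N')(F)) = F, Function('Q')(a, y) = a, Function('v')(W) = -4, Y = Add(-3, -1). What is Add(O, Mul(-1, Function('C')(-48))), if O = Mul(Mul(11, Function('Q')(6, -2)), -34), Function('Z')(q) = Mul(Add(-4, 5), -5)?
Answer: Rational(-6713, 3) ≈ -2237.7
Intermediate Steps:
Y = -4
Function('N')(F) = Mul(Rational(-1, 3), F)
Function('Z')(q) = -5 (Function('Z')(q) = Mul(1, -5) = -5)
Function('C')(t) = Rational(-19, 3) (Function('C')(t) = Add(-5, Mul(-1, Mul(Rational(-1, 3), -4))) = Add(-5, Mul(-1, Rational(4, 3))) = Add(-5, Rational(-4, 3)) = Rational(-19, 3))
O = -2244 (O = Mul(Mul(11, 6), -34) = Mul(66, -34) = -2244)
Add(O, Mul(-1, Function('C')(-48))) = Add(-2244, Mul(-1, Rational(-19, 3))) = Add(-2244, Rational(19, 3)) = Rational(-6713, 3)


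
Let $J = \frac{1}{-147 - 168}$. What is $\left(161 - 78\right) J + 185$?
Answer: $\frac{58192}{315} \approx 184.74$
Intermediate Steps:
$J = - \frac{1}{315}$ ($J = \frac{1}{-147 - 168} = \frac{1}{-315} = - \frac{1}{315} \approx -0.0031746$)
$\left(161 - 78\right) J + 185 = \left(161 - 78\right) \left(- \frac{1}{315}\right) + 185 = 83 \left(- \frac{1}{315}\right) + 185 = - \frac{83}{315} + 185 = \frac{58192}{315}$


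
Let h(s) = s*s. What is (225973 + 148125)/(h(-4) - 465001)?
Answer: -374098/464985 ≈ -0.80454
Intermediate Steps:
h(s) = s²
(225973 + 148125)/(h(-4) - 465001) = (225973 + 148125)/((-4)² - 465001) = 374098/(16 - 465001) = 374098/(-464985) = 374098*(-1/464985) = -374098/464985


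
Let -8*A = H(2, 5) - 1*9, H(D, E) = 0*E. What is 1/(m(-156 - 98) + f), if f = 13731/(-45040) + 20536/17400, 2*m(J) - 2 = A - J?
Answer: 4898100/633999619 ≈ 0.0077257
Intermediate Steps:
H(D, E) = 0
A = 9/8 (A = -(0 - 1*9)/8 = -(0 - 9)/8 = -⅛*(-9) = 9/8 ≈ 1.1250)
m(J) = 25/16 - J/2 (m(J) = 1 + (9/8 - J)/2 = 1 + (9/16 - J/2) = 25/16 - J/2)
f = 17150551/19592400 (f = 13731*(-1/45040) + 20536*(1/17400) = -13731/45040 + 2567/2175 = 17150551/19592400 ≈ 0.87537)
1/(m(-156 - 98) + f) = 1/((25/16 - (-156 - 98)/2) + 17150551/19592400) = 1/((25/16 - ½*(-254)) + 17150551/19592400) = 1/((25/16 + 127) + 17150551/19592400) = 1/(2057/16 + 17150551/19592400) = 1/(633999619/4898100) = 4898100/633999619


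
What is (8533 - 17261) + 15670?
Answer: 6942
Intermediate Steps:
(8533 - 17261) + 15670 = -8728 + 15670 = 6942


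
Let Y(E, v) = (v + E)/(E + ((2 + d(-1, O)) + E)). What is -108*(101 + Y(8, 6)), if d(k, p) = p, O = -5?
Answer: -143316/13 ≈ -11024.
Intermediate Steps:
Y(E, v) = (E + v)/(-3 + 2*E) (Y(E, v) = (v + E)/(E + ((2 - 5) + E)) = (E + v)/(E + (-3 + E)) = (E + v)/(-3 + 2*E))
-108*(101 + Y(8, 6)) = -108*(101 + (8 + 6)/(-3 + 2*8)) = -108*(101 + 14/(-3 + 16)) = -108*(101 + 14/13) = -108*1327/13 = -143316/13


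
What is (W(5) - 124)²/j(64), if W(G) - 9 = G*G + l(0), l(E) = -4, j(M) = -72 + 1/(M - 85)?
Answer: -185556/1513 ≈ -122.64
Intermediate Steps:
j(M) = -72 + 1/(-85 + M)
W(G) = 5 + G² (W(G) = 9 + (G*G - 4) = 9 + (G² - 4) = 9 + (-4 + G²) = 5 + G²)
(W(5) - 124)²/j(64) = ((5 + 5²) - 124)²/(((6121 - 72*64)/(-85 + 64))) = ((5 + 25) - 124)²/(((6121 - 4608)/(-21))) = (30 - 124)²/((-1/21*1513)) = (-94)²/(-1513/21) = 8836*(-21/1513) = -185556/1513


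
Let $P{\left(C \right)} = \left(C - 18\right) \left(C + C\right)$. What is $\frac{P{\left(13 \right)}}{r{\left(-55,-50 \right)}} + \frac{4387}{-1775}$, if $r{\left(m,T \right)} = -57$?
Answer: $- \frac{19309}{101175} \approx -0.19085$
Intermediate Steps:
$P{\left(C \right)} = 2 C \left(-18 + C\right)$ ($P{\left(C \right)} = \left(-18 + C\right) 2 C = 2 C \left(-18 + C\right)$)
$\frac{P{\left(13 \right)}}{r{\left(-55,-50 \right)}} + \frac{4387}{-1775} = \frac{2 \cdot 13 \left(-18 + 13\right)}{-57} + \frac{4387}{-1775} = 2 \cdot 13 \left(-5\right) \left(- \frac{1}{57}\right) + 4387 \left(- \frac{1}{1775}\right) = \left(-130\right) \left(- \frac{1}{57}\right) - \frac{4387}{1775} = \frac{130}{57} - \frac{4387}{1775} = - \frac{19309}{101175}$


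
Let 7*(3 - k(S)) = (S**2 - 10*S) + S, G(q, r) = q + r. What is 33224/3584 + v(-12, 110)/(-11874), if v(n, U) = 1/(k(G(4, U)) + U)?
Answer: 39376208741/4247662272 ≈ 9.2701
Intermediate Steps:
k(S) = 3 - S**2/7 + 9*S/7 (k(S) = 3 - ((S**2 - 10*S) + S)/7 = 3 - (S**2 - 9*S)/7 = 3 + (-S**2/7 + 9*S/7) = 3 - S**2/7 + 9*S/7)
v(n, U) = 1/(57/7 - (4 + U)**2/7 + 16*U/7) (v(n, U) = 1/((3 - (4 + U)**2/7 + 9*(4 + U)/7) + U) = 1/((3 - (4 + U)**2/7 + (36/7 + 9*U/7)) + U) = 1/((57/7 - (4 + U)**2/7 + 9*U/7) + U) = 1/(57/7 - (4 + U)**2/7 + 16*U/7))
33224/3584 + v(-12, 110)/(-11874) = 33224/3584 + (7/(57 - (4 + 110)**2 + 16*110))/(-11874) = 33224*(1/3584) + (7/(57 - 1*114**2 + 1760))*(-1/11874) = 4153/448 + (7/(57 - 1*12996 + 1760))*(-1/11874) = 4153/448 + (7/(57 - 12996 + 1760))*(-1/11874) = 4153/448 + (7/(-11179))*(-1/11874) = 4153/448 + (7*(-1/11179))*(-1/11874) = 4153/448 - 1/1597*(-1/11874) = 4153/448 + 1/18962778 = 39376208741/4247662272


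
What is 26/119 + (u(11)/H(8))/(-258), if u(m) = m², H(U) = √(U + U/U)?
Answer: 5725/92106 ≈ 0.062157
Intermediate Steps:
H(U) = √(1 + U) (H(U) = √(U + 1) = √(1 + U))
26/119 + (u(11)/H(8))/(-258) = 26/119 + (11²/(√(1 + 8)))/(-258) = 26*(1/119) + (121/(√9))*(-1/258) = 26/119 + (121/3)*(-1/258) = 26/119 - 121/774 = 5725/92106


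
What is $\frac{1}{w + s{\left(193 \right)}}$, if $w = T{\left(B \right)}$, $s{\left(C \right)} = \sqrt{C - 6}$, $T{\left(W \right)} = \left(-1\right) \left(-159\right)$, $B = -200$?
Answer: $\frac{159}{25094} - \frac{\sqrt{187}}{25094} \approx 0.0057912$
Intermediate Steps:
$T{\left(W \right)} = 159$
$s{\left(C \right)} = \sqrt{-6 + C}$
$w = 159$
$\frac{1}{w + s{\left(193 \right)}} = \frac{1}{159 + \sqrt{-6 + 193}} = \frac{1}{159 + \sqrt{187}}$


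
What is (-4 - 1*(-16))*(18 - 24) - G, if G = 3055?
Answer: -3127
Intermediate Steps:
(-4 - 1*(-16))*(18 - 24) - G = (-4 - 1*(-16))*(18 - 24) - 1*3055 = (-4 + 16)*(-6) - 3055 = 12*(-6) - 3055 = -72 - 3055 = -3127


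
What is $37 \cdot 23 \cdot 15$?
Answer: $12765$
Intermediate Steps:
$37 \cdot 23 \cdot 15 = 851 \cdot 15 = 12765$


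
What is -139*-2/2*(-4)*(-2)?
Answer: 1112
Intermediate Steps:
-139*-2/2*(-4)*(-2) = -139*-2*1/2*(-4)*(-2) = -139*(-1*(-4))*(-2) = -556*(-2) = -139*(-8) = 1112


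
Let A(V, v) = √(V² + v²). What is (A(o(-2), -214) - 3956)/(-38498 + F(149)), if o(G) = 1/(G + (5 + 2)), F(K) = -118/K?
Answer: 147361/1434080 - 149*√1144901/28681600 ≈ 0.097198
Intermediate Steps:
o(G) = 1/(7 + G) (o(G) = 1/(G + 7) = 1/(7 + G))
(A(o(-2), -214) - 3956)/(-38498 + F(149)) = (√((1/(7 - 2))² + (-214)²) - 3956)/(-38498 - 118/149) = (√((1/5)² + 45796) - 3956)/(-38498 - 118*1/149) = (√((⅕)² + 45796) - 3956)/(-38498 - 118/149) = (√(1/25 + 45796) - 3956)/(-5736320/149) = (√(1144901/25) - 3956)*(-149/5736320) = (√1144901/5 - 3956)*(-149/5736320) = (-3956 + √1144901/5)*(-149/5736320) = 147361/1434080 - 149*√1144901/28681600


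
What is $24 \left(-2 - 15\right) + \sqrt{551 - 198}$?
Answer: $-408 + \sqrt{353} \approx -389.21$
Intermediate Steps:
$24 \left(-2 - 15\right) + \sqrt{551 - 198} = 24 \left(-17\right) + \sqrt{353} = -408 + \sqrt{353}$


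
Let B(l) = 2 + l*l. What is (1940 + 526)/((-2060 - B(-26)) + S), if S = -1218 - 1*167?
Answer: -2466/4123 ≈ -0.59811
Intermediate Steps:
S = -1385 (S = -1218 - 167 = -1385)
B(l) = 2 + l²
(1940 + 526)/((-2060 - B(-26)) + S) = (1940 + 526)/((-2060 - (2 + (-26)²)) - 1385) = 2466/((-2060 - (2 + 676)) - 1385) = 2466/((-2060 - 1*678) - 1385) = 2466/((-2060 - 678) - 1385) = 2466/(-2738 - 1385) = 2466/(-4123) = 2466*(-1/4123) = -2466/4123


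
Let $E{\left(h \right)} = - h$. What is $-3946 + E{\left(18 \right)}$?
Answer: $-3964$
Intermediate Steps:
$-3946 + E{\left(18 \right)} = -3946 - 18 = -3964$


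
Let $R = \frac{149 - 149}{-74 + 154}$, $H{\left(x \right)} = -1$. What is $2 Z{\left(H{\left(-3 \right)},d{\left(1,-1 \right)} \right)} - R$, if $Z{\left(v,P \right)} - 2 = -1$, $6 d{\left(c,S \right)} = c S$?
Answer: $2$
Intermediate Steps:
$d{\left(c,S \right)} = \frac{S c}{6}$ ($d{\left(c,S \right)} = \frac{c S}{6} = \frac{S c}{6}$)
$Z{\left(v,P \right)} = 1$ ($Z{\left(v,P \right)} = 2 - 1 = 1$)
$R = 0$ ($R = \frac{0}{80} = 0 \cdot \frac{1}{80} = 0$)
$2 Z{\left(H{\left(-3 \right)},d{\left(1,-1 \right)} \right)} - R = 2 \cdot 1 - 0 = 2 + 0 = 2$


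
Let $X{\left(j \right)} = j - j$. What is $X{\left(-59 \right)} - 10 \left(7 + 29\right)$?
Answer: $-360$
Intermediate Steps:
$X{\left(j \right)} = 0$
$X{\left(-59 \right)} - 10 \left(7 + 29\right) = 0 - 10 \left(7 + 29\right) = 0 - 10 \cdot 36 = 0 - 360 = -360$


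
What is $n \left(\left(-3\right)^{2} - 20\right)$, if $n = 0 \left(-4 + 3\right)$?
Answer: $0$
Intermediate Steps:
$n = 0$ ($n = 0 \left(-1\right) = 0$)
$n \left(\left(-3\right)^{2} - 20\right) = 0 \left(\left(-3\right)^{2} - 20\right) = 0 \left(9 - 20\right) = 0 \left(-11\right) = 0$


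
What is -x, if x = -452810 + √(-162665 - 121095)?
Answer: 452810 - 4*I*√17735 ≈ 4.5281e+5 - 532.69*I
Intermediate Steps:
x = -452810 + 4*I*√17735 (x = -452810 + √(-283760) = -452810 + 4*I*√17735 ≈ -4.5281e+5 + 532.69*I)
-x = -(-452810 + 4*I*√17735) = 452810 - 4*I*√17735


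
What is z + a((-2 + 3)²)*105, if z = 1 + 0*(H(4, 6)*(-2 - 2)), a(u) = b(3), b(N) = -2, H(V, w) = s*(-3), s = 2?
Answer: -209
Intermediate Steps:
H(V, w) = -6 (H(V, w) = 2*(-3) = -6)
a(u) = -2
z = 1 (z = 1 + 0*(-6*(-2 - 2)) = 1 + 0*(-6*(-4)) = 1 + 0*24 = 1 + 0 = 1)
z + a((-2 + 3)²)*105 = 1 - 2*105 = 1 - 210 = -209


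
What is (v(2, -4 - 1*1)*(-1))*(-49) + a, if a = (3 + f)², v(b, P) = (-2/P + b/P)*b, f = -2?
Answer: 1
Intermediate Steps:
v(b, P) = b*(-2/P + b/P)
a = 1 (a = (3 - 2)² = 1² = 1)
(v(2, -4 - 1*1)*(-1))*(-49) + a = ((2*(-2 + 2)/(-4 - 1*1))*(-1))*(-49) + 1 = ((2*0/(-4 - 1))*(-1))*(-49) + 1 = ((2*0/(-5))*(-1))*(-49) + 1 = ((2*(-⅕)*0)*(-1))*(-49) + 1 = (0*(-1))*(-49) + 1 = 0*(-49) + 1 = 0 + 1 = 1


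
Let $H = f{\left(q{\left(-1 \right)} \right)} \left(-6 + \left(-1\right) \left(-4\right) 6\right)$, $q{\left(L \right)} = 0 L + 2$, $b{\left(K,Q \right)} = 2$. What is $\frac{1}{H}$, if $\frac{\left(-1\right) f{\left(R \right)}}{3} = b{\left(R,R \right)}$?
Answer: $- \frac{1}{108} \approx -0.0092593$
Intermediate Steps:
$q{\left(L \right)} = 2$ ($q{\left(L \right)} = 0 + 2 = 2$)
$f{\left(R \right)} = -6$ ($f{\left(R \right)} = \left(-3\right) 2 = -6$)
$H = -108$ ($H = - 6 \left(-6 + \left(-1\right) \left(-4\right) 6\right) = - 6 \left(-6 + 4 \cdot 6\right) = - 6 \left(-6 + 24\right) = \left(-6\right) 18 = -108$)
$\frac{1}{H} = \frac{1}{-108} = - \frac{1}{108}$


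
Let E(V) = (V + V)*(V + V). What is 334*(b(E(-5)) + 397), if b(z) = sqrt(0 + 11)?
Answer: 132598 + 334*sqrt(11) ≈ 1.3371e+5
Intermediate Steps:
E(V) = 4*V**2 (E(V) = (2*V)*(2*V) = 4*V**2)
b(z) = sqrt(11)
334*(b(E(-5)) + 397) = 334*(sqrt(11) + 397) = 334*(397 + sqrt(11)) = 132598 + 334*sqrt(11)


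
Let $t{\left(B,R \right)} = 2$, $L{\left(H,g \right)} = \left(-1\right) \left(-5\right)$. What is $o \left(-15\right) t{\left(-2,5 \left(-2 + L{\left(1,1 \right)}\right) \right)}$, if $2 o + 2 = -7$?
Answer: $135$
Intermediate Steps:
$L{\left(H,g \right)} = 5$
$o = - \frac{9}{2}$ ($o = -1 + \frac{1}{2} \left(-7\right) = -1 - \frac{7}{2} = - \frac{9}{2} \approx -4.5$)
$o \left(-15\right) t{\left(-2,5 \left(-2 + L{\left(1,1 \right)}\right) \right)} = \left(- \frac{9}{2}\right) \left(-15\right) 2 = \frac{135}{2} \cdot 2 = 135$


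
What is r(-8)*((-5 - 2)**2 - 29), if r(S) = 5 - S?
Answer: 260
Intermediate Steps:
r(-8)*((-5 - 2)**2 - 29) = (5 - 1*(-8))*((-5 - 2)**2 - 29) = (5 + 8)*((-7)**2 - 29) = 13*(49 - 29) = 13*20 = 260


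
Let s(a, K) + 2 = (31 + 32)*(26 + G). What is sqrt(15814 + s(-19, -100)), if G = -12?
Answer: sqrt(16694) ≈ 129.21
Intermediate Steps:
s(a, K) = 880 (s(a, K) = -2 + (31 + 32)*(26 - 12) = -2 + 63*14 = -2 + 882 = 880)
sqrt(15814 + s(-19, -100)) = sqrt(15814 + 880) = sqrt(16694)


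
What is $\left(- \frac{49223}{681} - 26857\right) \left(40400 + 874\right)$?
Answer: $- \frac{252305760720}{227} \approx -1.1115 \cdot 10^{9}$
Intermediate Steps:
$\left(- \frac{49223}{681} - 26857\right) \left(40400 + 874\right) = \left(\left(-49223\right) \frac{1}{681} - 26857\right) 41274 = \left(- \frac{49223}{681} - 26857\right) 41274 = \left(- \frac{18338840}{681}\right) 41274 = - \frac{252305760720}{227}$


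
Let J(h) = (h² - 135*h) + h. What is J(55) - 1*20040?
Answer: -24385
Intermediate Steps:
J(h) = h² - 134*h
J(55) - 1*20040 = 55*(-134 + 55) - 1*20040 = 55*(-79) - 20040 = -4345 - 20040 = -24385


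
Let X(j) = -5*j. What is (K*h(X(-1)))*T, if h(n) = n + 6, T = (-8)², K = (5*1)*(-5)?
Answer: -17600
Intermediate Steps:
K = -25 (K = 5*(-5) = -25)
T = 64
h(n) = 6 + n
(K*h(X(-1)))*T = -25*(6 - 5*(-1))*64 = -25*(6 + 5)*64 = -25*11*64 = -275*64 = -17600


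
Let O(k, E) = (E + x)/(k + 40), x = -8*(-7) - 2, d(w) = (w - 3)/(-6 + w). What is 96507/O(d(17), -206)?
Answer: -21907089/836 ≈ -26205.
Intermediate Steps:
d(w) = (-3 + w)/(-6 + w)
x = 54 (x = 56 - 2 = 54)
O(k, E) = (54 + E)/(40 + k) (O(k, E) = (E + 54)/(k + 40) = (54 + E)/(40 + k))
96507/O(d(17), -206) = 96507/(((54 - 206)/(40 + (-3 + 17)/(-6 + 17)))) = 96507/((-152/(40 + 14/11))) = 96507/((-152/(454/11))) = 96507/(((11/454)*(-152))) = 96507/(-836/227) = 96507*(-227/836) = -21907089/836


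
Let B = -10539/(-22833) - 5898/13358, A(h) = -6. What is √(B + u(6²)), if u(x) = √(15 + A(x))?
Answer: √867113377566395/16944623 ≈ 1.7378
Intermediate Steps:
u(x) = 3 (u(x) = √(15 - 6) = √9 = 3)
B = 339496/16944623 (B = -10539*(-1/22833) - 5898*1/13358 = 1171/2537 - 2949/6679 = 339496/16944623 ≈ 0.020036)
√(B + u(6²)) = √(339496/16944623 + 3) = √(51173365/16944623) = √867113377566395/16944623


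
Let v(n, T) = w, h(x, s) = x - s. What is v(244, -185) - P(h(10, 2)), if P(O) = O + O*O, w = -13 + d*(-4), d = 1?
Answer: -89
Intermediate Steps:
w = -17 (w = -13 + 1*(-4) = -13 - 4 = -17)
v(n, T) = -17
P(O) = O + O²
v(244, -185) - P(h(10, 2)) = -17 - (10 - 1*2)*(1 + (10 - 1*2)) = -17 - (10 - 2)*(1 + (10 - 2)) = -17 - 8*(1 + 8) = -17 - 8*9 = -17 - 1*72 = -17 - 72 = -89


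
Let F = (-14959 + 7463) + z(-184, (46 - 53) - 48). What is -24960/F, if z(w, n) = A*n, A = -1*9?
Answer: 24960/7001 ≈ 3.5652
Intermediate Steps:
A = -9
z(w, n) = -9*n
F = -7001 (F = (-14959 + 7463) - 9*((46 - 53) - 48) = -7496 - 9*(-7 - 48) = -7496 - 9*(-55) = -7496 + 495 = -7001)
-24960/F = -24960/(-7001) = -24960*(-1)/7001 = -1*(-24960/7001) = 24960/7001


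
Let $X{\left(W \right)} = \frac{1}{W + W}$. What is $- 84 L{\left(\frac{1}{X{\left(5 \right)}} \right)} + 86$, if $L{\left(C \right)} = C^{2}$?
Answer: $-8314$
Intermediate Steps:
$X{\left(W \right)} = \frac{1}{2 W}$
$- 84 L{\left(\frac{1}{X{\left(5 \right)}} \right)} + 86 = - 84 \left(\frac{1}{\frac{1}{2} \cdot \frac{1}{5}}\right)^{2} + 86 = - 84 \left(\frac{1}{\frac{1}{10}}\right)^{2} + 86 = - 84 \cdot 10^{2} + 86 = \left(-84\right) 100 + 86 = -8400 + 86 = -8314$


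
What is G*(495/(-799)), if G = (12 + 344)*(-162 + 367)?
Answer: -36125100/799 ≈ -45213.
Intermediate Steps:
G = 72980 (G = 356*205 = 72980)
G*(495/(-799)) = 72980*(495/(-799)) = 72980*(495*(-1/799)) = 72980*(-495/799) = -36125100/799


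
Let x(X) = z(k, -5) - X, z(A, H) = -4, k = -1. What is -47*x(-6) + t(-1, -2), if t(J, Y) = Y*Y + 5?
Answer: -85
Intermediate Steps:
t(J, Y) = 5 + Y² (t(J, Y) = Y² + 5 = 5 + Y²)
x(X) = -4 - X
-47*x(-6) + t(-1, -2) = -47*(-4 - 1*(-6)) + (5 + (-2)²) = -47*(-4 + 6) + (5 + 4) = -47*2 + 9 = -94 + 9 = -85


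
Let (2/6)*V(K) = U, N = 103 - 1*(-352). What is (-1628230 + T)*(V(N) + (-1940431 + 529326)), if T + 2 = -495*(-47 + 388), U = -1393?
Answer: 2543303560668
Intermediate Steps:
N = 455 (N = 103 + 352 = 455)
T = -168797 (T = -2 - 495*(-47 + 388) = -2 - 495*341 = -2 - 168795 = -168797)
V(K) = -4179 (V(K) = 3*(-1393) = -4179)
(-1628230 + T)*(V(N) + (-1940431 + 529326)) = (-1628230 - 168797)*(-4179 + (-1940431 + 529326)) = -1797027*(-4179 - 1411105) = -1797027*(-1415284) = 2543303560668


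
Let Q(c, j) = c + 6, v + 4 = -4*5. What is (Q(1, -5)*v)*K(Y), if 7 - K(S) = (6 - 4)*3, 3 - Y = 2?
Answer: -168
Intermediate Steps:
Y = 1 (Y = 3 - 1*2 = 3 - 2 = 1)
v = -24 (v = -4 - 4*5 = -4 - 20 = -24)
K(S) = 1 (K(S) = 7 - (6 - 4)*3 = 7 - 2*3 = 7 - 1*6 = 7 - 6 = 1)
Q(c, j) = 6 + c
(Q(1, -5)*v)*K(Y) = ((6 + 1)*(-24))*1 = (7*(-24))*1 = -168*1 = -168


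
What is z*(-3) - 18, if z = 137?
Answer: -429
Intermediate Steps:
z*(-3) - 18 = 137*(-3) - 18 = -411 - 18 = -429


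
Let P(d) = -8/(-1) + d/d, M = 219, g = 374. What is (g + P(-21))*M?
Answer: 83877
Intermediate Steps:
P(d) = 9 (P(d) = -8*(-1) + 1 = 8 + 1 = 9)
(g + P(-21))*M = (374 + 9)*219 = 383*219 = 83877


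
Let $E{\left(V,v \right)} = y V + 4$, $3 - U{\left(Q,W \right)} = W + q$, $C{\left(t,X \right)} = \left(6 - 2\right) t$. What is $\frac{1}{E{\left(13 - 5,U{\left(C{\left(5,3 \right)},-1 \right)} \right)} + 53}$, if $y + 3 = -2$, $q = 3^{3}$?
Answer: $\frac{1}{17} \approx 0.058824$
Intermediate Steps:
$q = 27$
$y = -5$ ($y = -3 - 2 = -5$)
$C{\left(t,X \right)} = 4 t$
$U{\left(Q,W \right)} = -24 - W$ ($U{\left(Q,W \right)} = 3 - \left(W + 27\right) = 3 - \left(27 + W\right) = -24 - W$)
$E{\left(V,v \right)} = 4 - 5 V$ ($E{\left(V,v \right)} = - 5 V + 4 = 4 - 5 V$)
$\frac{1}{E{\left(13 - 5,U{\left(C{\left(5,3 \right)},-1 \right)} \right)} + 53} = \frac{1}{\left(4 - 5 \left(13 - 5\right)\right) + 53} = \frac{1}{\left(4 - 40\right) + 53} = \frac{1}{-36 + 53} = \frac{1}{17}$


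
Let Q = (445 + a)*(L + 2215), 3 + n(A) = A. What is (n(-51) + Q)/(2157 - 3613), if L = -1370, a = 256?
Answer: -84613/208 ≈ -406.79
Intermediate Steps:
n(A) = -3 + A
Q = 592345 (Q = (445 + 256)*(-1370 + 2215) = 701*845 = 592345)
(n(-51) + Q)/(2157 - 3613) = ((-3 - 51) + 592345)/(2157 - 3613) = (-54 + 592345)/(-1456) = 592291*(-1/1456) = -84613/208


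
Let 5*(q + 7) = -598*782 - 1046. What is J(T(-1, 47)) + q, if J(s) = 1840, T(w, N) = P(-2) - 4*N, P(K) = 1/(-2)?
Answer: -459517/5 ≈ -91903.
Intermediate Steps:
P(K) = -½
T(w, N) = -½ - 4*N
q = -468717/5 (q = -7 + (-598*782 - 1046)/5 = -7 + (-467636 - 1046)/5 = -7 + (⅕)*(-468682) = -7 - 468682/5 = -468717/5 ≈ -93743.)
J(T(-1, 47)) + q = 1840 - 468717/5 = -459517/5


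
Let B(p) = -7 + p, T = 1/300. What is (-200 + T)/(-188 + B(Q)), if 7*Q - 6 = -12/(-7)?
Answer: 2939951/2850300 ≈ 1.0315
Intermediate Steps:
Q = 54/49 (Q = 6/7 + (-12/(-7))/7 = 6/7 + (-12*(-⅐))/7 = 6/7 + (⅐)*(12/7) = 6/7 + 12/49 = 54/49 ≈ 1.1020)
T = 1/300 ≈ 0.0033333
(-200 + T)/(-188 + B(Q)) = (-200 + 1/300)/(-188 + (-7 + 54/49)) = -59999/(300*(-188 - 289/49)) = -59999/(300*(-9501/49)) = -59999/300*(-49/9501) = 2939951/2850300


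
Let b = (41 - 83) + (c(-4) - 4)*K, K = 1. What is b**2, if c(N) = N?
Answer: 2500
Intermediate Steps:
b = -50 (b = (41 - 83) + (-4 - 4)*1 = -42 - 8*1 = -42 - 8 = -50)
b**2 = (-50)**2 = 2500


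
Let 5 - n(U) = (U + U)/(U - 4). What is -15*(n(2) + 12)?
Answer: -285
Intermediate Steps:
n(U) = 5 - 2*U/(-4 + U) (n(U) = 5 - (U + U)/(U - 4) = 5 - 2*U/(-4 + U))
-15*(n(2) + 12) = -15*((-20 + 3*2)/(-4 + 2) + 12) = -15*((-20 + 6)/(-2) + 12) = -15*(-½*(-14) + 12) = -15*(7 + 12) = -15*19 = -285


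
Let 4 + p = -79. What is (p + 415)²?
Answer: 110224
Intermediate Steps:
p = -83 (p = -4 - 79 = -83)
(p + 415)² = (-83 + 415)² = 332² = 110224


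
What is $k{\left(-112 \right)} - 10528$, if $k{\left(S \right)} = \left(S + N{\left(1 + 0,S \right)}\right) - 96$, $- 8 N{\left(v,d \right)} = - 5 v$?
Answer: $- \frac{85883}{8} \approx -10735.0$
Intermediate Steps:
$N{\left(v,d \right)} = \frac{5 v}{8}$ ($N{\left(v,d \right)} = - \frac{\left(-5\right) v}{8} = \frac{5 v}{8}$)
$k{\left(S \right)} = - \frac{763}{8} + S$ ($k{\left(S \right)} = \left(S + \frac{5 \left(1 + 0\right)}{8}\right) - 96 = \left(S + \frac{5}{8} \cdot 1\right) - 96 = \left(S + \frac{5}{8}\right) - 96 = \left(\frac{5}{8} + S\right) - 96 = - \frac{763}{8} + S$)
$k{\left(-112 \right)} - 10528 = \left(- \frac{763}{8} - 112\right) - 10528 = - \frac{1659}{8} - 10528 = - \frac{85883}{8}$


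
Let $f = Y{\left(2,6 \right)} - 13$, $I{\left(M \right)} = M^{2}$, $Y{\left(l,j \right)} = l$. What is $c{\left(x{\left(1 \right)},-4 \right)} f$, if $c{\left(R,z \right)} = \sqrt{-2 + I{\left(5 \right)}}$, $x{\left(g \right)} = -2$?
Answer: $- 11 \sqrt{23} \approx -52.754$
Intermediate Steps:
$c{\left(R,z \right)} = \sqrt{23}$ ($c{\left(R,z \right)} = \sqrt{-2 + 5^{2}} = \sqrt{-2 + 25} = \sqrt{23}$)
$f = -11$ ($f = 2 - 13 = -11$)
$c{\left(x{\left(1 \right)},-4 \right)} f = \sqrt{23} \left(-11\right) = - 11 \sqrt{23}$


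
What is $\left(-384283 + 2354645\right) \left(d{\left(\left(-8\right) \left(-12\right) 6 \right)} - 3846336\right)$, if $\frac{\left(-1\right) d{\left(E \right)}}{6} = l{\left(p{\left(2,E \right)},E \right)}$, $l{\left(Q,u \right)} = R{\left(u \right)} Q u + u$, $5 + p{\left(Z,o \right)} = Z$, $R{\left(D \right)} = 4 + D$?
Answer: $4263169800576$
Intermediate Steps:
$p{\left(Z,o \right)} = -5 + Z$
$l{\left(Q,u \right)} = u + Q u \left(4 + u\right)$ ($l{\left(Q,u \right)} = \left(4 + u\right) Q u + u = Q \left(4 + u\right) u + u = Q u \left(4 + u\right) + u = u + Q u \left(4 + u\right)$)
$d{\left(E \right)} = - 6 E \left(-11 - 3 E\right)$ ($d{\left(E \right)} = - 6 E \left(1 + \left(-5 + 2\right) \left(4 + E\right)\right) = - 6 E \left(1 - 3 \left(4 + E\right)\right) = - 6 E \left(1 - \left(12 + 3 E\right)\right) = - 6 E \left(-11 - 3 E\right)$)
$\left(-384283 + 2354645\right) \left(d{\left(\left(-8\right) \left(-12\right) 6 \right)} - 3846336\right) = \left(-384283 + 2354645\right) \left(6 \left(-8\right) \left(-12\right) 6 \left(11 + 3 \left(-8\right) \left(-12\right) 6\right) - 3846336\right) = 1970362 \left(6 \cdot 96 \cdot 6 \left(11 + 3 \cdot 96 \cdot 6\right) - 3846336\right) = 1970362 \left(6 \cdot 576 \left(11 + 3 \cdot 576\right) - 3846336\right) = 1970362 \left(6 \cdot 576 \left(11 + 1728\right) - 3846336\right) = 1970362 \left(6 \cdot 576 \cdot 1739 - 3846336\right) = 1970362 \left(6009984 - 3846336\right) = 1970362 \cdot 2163648 = 4263169800576$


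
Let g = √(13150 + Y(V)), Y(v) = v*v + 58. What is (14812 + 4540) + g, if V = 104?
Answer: 19352 + 2*√6006 ≈ 19507.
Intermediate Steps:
Y(v) = 58 + v² (Y(v) = v² + 58 = 58 + v²)
g = 2*√6006 (g = √(13150 + (58 + 104²)) = √(13150 + (58 + 10816)) = √(13150 + 10874) = √24024 = 2*√6006 ≈ 155.00)
(14812 + 4540) + g = (14812 + 4540) + 2*√6006 = 19352 + 2*√6006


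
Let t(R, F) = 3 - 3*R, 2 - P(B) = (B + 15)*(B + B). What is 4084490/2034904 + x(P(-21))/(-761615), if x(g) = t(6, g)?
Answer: 311083937491/154981340996 ≈ 2.0072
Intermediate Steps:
P(B) = 2 - 2*B*(15 + B) (P(B) = 2 - (B + 15)*(B + B) = 2 - (15 + B)*2*B = 2 - 2*B*(15 + B))
x(g) = -15 (x(g) = 3 - 3*6 = 3 - 18 = -15)
4084490/2034904 + x(P(-21))/(-761615) = 4084490/2034904 - 15/(-761615) = 4084490*(1/2034904) - 15*(-1/761615) = 2042245/1017452 + 3/152323 = 311083937491/154981340996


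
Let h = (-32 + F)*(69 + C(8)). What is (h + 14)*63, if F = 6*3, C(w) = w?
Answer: -67032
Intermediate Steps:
F = 18
h = -1078 (h = (-32 + 18)*(69 + 8) = -14*77 = -1078)
(h + 14)*63 = (-1078 + 14)*63 = -1064*63 = -67032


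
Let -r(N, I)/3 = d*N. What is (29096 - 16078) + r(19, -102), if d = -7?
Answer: 13417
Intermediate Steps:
r(N, I) = 21*N (r(N, I) = -(-21)*N = 21*N)
(29096 - 16078) + r(19, -102) = (29096 - 16078) + 21*19 = 13018 + 399 = 13417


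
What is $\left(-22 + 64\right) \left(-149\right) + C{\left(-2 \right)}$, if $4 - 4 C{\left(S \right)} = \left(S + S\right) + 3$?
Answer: $- \frac{25027}{4} \approx -6256.8$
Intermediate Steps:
$C{\left(S \right)} = \frac{1}{4} - \frac{S}{2}$ ($C{\left(S \right)} = 1 - \frac{\left(S + S\right) + 3}{4} = 1 - \frac{2 S + 3}{4} = 1 - \frac{3 + 2 S}{4} = 1 - \left(\frac{3}{4} + \frac{S}{2}\right) = \frac{1}{4} - \frac{S}{2}$)
$\left(-22 + 64\right) \left(-149\right) + C{\left(-2 \right)} = \left(-22 + 64\right) \left(-149\right) + \left(\frac{1}{4} - -1\right) = 42 \left(-149\right) + \left(\frac{1}{4} + 1\right) = -6258 + \frac{5}{4} = - \frac{25027}{4}$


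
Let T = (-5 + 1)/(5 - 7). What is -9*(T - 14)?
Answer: 108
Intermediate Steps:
T = 2 (T = -4/(-2) = -4*(-1/2) = 2)
-9*(T - 14) = -9*(2 - 14) = -9*(-12) = 108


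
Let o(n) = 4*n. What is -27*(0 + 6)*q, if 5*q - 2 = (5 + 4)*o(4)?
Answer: -23652/5 ≈ -4730.4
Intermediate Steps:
q = 146/5 (q = ⅖ + ((5 + 4)*(4*4))/5 = ⅖ + (9*16)/5 = ⅖ + (⅕)*144 = ⅖ + 144/5 = 146/5 ≈ 29.200)
-27*(0 + 6)*q = -27*(0 + 6)*146/5 = -162*146/5 = -27*876/5 = -23652/5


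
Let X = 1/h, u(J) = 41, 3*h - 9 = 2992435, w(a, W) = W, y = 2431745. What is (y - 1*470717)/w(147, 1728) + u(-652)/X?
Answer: 1963097737/48 ≈ 4.0898e+7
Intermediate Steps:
h = 2992444/3 (h = 3 + (⅓)*2992435 = 3 + 2992435/3 = 2992444/3 ≈ 9.9748e+5)
X = 3/2992444 (X = 1/(2992444/3) = 3/2992444 ≈ 1.0025e-6)
(y - 1*470717)/w(147, 1728) + u(-652)/X = (2431745 - 1*470717)/1728 + 41/(3/2992444) = (2431745 - 470717)*(1/1728) + 41*(2992444/3) = 1961028*(1/1728) + 122690204/3 = 54473/48 + 122690204/3 = 1963097737/48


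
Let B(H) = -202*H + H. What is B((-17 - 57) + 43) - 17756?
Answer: -11525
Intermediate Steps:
B(H) = -201*H
B((-17 - 57) + 43) - 17756 = -201*((-17 - 57) + 43) - 17756 = -201*(-74 + 43) - 17756 = -201*(-31) - 17756 = 6231 - 17756 = -11525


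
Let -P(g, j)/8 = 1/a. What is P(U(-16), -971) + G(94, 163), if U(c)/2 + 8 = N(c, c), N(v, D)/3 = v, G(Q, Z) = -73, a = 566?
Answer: -20663/283 ≈ -73.014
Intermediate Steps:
N(v, D) = 3*v
U(c) = -16 + 6*c (U(c) = -16 + 2*(3*c) = -16 + 6*c)
P(g, j) = -4/283 (P(g, j) = -8/566 = -8*1/566 = -4/283)
P(U(-16), -971) + G(94, 163) = -4/283 - 73 = -20663/283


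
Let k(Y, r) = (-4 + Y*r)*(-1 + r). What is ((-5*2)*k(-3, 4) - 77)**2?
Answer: 162409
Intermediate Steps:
k(Y, r) = (-1 + r)*(-4 + Y*r)
((-5*2)*k(-3, 4) - 77)**2 = ((-5*2)*(4 - 4*4 - 3*4**2 - 1*(-3)*4) - 77)**2 = (-10*(4 - 16 - 3*16 + 12) - 77)**2 = (-10*(4 - 16 - 48 + 12) - 77)**2 = (-10*(-48) - 77)**2 = (480 - 77)**2 = 403**2 = 162409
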